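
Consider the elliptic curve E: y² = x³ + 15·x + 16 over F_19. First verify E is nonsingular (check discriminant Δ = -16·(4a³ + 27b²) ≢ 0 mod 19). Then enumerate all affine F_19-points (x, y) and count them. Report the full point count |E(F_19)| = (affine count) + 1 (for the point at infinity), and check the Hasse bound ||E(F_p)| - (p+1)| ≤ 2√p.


Affine points = {(0, 4), (0, 15), (2, 4), (2, 15), (4, 8), (4, 11), (5, 8), (5, 11), (9, 5), (9, 14), (10, 8), (10, 11), (11, 7), (11, 12), (12, 9), (12, 10), (14, 5), (14, 14), (15, 5), (15, 14), (16, 1), (16, 18), (17, 4), (17, 15), (18, 0)}; affine count = 25; |E(F_19)| = 26.

Discriminant check: Δ ∝ 4a³ + 27b² = 4·15³ + 27·16² = 4·3375 + 27·256 ≡ 6 (mod 19). Nonzero ⇒ E is nonsingular.
For each x ∈ F_19, compute rhs = x³ + 15·x + 16 mod 19, then count y ∈ F_19 with y² ≡ rhs.
  x = 0: rhs = 16, matching y values: 4, 15 (2 points).
  x = 1: rhs = 13, matching y values: none (0 points).
  x = 2: rhs = 16, matching y values: 4, 15 (2 points).
  x = 3: rhs = 12, matching y values: none (0 points).
  x = 4: rhs = 7, matching y values: 8, 11 (2 points).
  x = 5: rhs = 7, matching y values: 8, 11 (2 points).
  x = 6: rhs = 18, matching y values: none (0 points).
  x = 7: rhs = 8, matching y values: none (0 points).
  x = 8: rhs = 2, matching y values: none (0 points).
  x = 9: rhs = 6, matching y values: 5, 14 (2 points).
  x = 10: rhs = 7, matching y values: 8, 11 (2 points).
  x = 11: rhs = 11, matching y values: 7, 12 (2 points).
  x = 12: rhs = 5, matching y values: 9, 10 (2 points).
  x = 13: rhs = 14, matching y values: none (0 points).
  x = 14: rhs = 6, matching y values: 5, 14 (2 points).
  x = 15: rhs = 6, matching y values: 5, 14 (2 points).
  x = 16: rhs = 1, matching y values: 1, 18 (2 points).
  x = 17: rhs = 16, matching y values: 4, 15 (2 points).
  x = 18: rhs = 0, matching y values: 0 (1 points).
Total affine count: 25.
Full point count |E(F_19)| = 25 + 1 = 26.
Hasse bound: |26 − (19+1)| = |6| = 6 ≤ 2√19 ≈ 8.7178 ✓.


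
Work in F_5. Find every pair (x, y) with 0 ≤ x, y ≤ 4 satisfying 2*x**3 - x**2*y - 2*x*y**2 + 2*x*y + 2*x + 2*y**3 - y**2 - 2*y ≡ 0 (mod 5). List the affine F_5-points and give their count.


Affine F_5-points: {(0, 0), (1, 4), (2, 0), (2, 1), (2, 4), (3, 0), (3, 1), (4, 4)}; count = 8.

For each of the 25 pairs (x, y) ∈ F_5², evaluate f(x, y) mod 5. Record the zeros.
  x = 0: [0↦0, 1↦4, 2↦3, 3↦4, 4↦4]  zeros at y ∈ {0}
  x = 1: [0↦4, 1↦2, 2↦1, 3↦3, 4↦0]  zeros at y ∈ {4}
  x = 2: [0↦0, 1↦0, 2↦2, 3↦3, 4↦0]  zeros at y ∈ {0, 1, 4}
  x = 3: [0↦0, 1↦0, 2↦3, 3↦1, 4↦1]  zeros at y ∈ {0, 1}
  x = 4: [0↦1, 1↦4, 2↦1, 3↦4, 4↦0]  zeros at y ∈ {4}
Collecting zeros: affine points = {(0, 0), (1, 4), (2, 0), (2, 1), (2, 4), (3, 0), (3, 1), (4, 4)}.
Total count |C(F_5)_aff| = 8.


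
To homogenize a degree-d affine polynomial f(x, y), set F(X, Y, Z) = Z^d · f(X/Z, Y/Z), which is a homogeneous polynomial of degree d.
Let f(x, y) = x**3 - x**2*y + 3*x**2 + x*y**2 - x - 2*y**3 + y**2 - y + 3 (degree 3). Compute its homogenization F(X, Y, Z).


F(X, Y, Z) = X**3 - X**2*Y + 3*X**2*Z + X*Y**2 - X*Z**2 - 2*Y**3 + Y**2*Z - Y*Z**2 + 3*Z**3

deg(f) = 3.
Substitute x = X/Z, y = Y/Z into f, then multiply by Z^3.
  monomial 1·x^3·y^0 ↦ 1·X^3·Y^0·Z^0.
  monomial -1·x^2·y^1 ↦ -1·X^2·Y^1·Z^0.
  monomial 3·x^2·y^0 ↦ 3·X^2·Y^0·Z^1.
  monomial 1·x^1·y^2 ↦ 1·X^1·Y^2·Z^0.
  monomial -1·x^1·y^0 ↦ -1·X^1·Y^0·Z^2.
  monomial -2·x^0·y^3 ↦ -2·X^0·Y^3·Z^0.
  monomial 1·x^0·y^2 ↦ 1·X^0·Y^2·Z^1.
  monomial -1·x^0·y^1 ↦ -1·X^0·Y^1·Z^2.
  monomial 3·x^0·y^0 ↦ 3·X^0·Y^0·Z^3.
Collecting: F(X, Y, Z) = X**3 - X**2*Y + 3*X**2*Z + X*Y**2 - X*Z**2 - 2*Y**3 + Y**2*Z - Y*Z**2 + 3*Z**3.


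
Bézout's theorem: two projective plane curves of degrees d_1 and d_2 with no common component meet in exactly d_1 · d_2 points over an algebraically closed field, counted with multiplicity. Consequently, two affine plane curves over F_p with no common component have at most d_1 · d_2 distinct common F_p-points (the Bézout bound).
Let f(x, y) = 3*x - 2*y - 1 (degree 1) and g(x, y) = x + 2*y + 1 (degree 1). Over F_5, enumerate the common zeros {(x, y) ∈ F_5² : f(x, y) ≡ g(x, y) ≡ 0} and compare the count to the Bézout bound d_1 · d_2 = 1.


Common zeros: {(0, 2)}; count = 1; Bézout bound = 1.

deg(f) = 1, deg(g) = 1, so Bézout bound = 1.
Scan x ∈ F_5. For each x, list the y ∈ F_5 with f(x, y) ≡ 0 and those with g(x, y) ≡ 0 (mod 5); the common zeros in that column are the intersection.
  x = 0: f ≡ 0 at y ∈ {2}; g ≡ 0 at y ∈ {2}; common: {2}.
  x = 1: f ≡ 0 at y ∈ {1}; g ≡ 0 at y ∈ {4}; common: ∅.
  x = 2: f ≡ 0 at y ∈ {0}; g ≡ 0 at y ∈ {1}; common: ∅.
  x = 3: f ≡ 0 at y ∈ {4}; g ≡ 0 at y ∈ {3}; common: ∅.
  x = 4: f ≡ 0 at y ∈ {3}; g ≡ 0 at y ∈ {0}; common: ∅.
Collecting: common zeros = {(0, 2)}, so the count is 1.
Comparison with the Bézout bound: 1 ≤ 1 = deg(f)·deg(g), as expected for curves with no common component (the bound is attained).


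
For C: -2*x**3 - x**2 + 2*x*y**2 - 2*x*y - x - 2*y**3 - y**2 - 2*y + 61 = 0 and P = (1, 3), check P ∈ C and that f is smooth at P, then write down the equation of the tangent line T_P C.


Tangent line at P: 3*x - 52*y + 153 = 0.

Step 1: f(1, 3) = 0, so P lies on C.
Step 2: partial derivatives
  f_x(x, y) = -6*x**2 - 2*x + 2*y**2 - 2*y - 1, f_y(x, y) = 4*x*y - 2*x - 6*y**2 - 2*y - 2.
  f_x(P) = 3, f_y(P) = -52 (gradient nonzero, so P is smooth).
Step 3: tangent line at P: 3·(x − 1) + -52·(y − 3) = 0.
Expanding: 3*x - 52*y + 153 = 0.


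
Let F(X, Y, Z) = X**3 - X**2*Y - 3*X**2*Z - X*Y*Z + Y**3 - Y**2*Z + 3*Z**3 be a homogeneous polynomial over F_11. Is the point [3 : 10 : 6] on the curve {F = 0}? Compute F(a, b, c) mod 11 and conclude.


F(3,10,6) ≡ 5 (mod 11); P is NOT on the curve.

Evaluate F(3, 10, 6) term-by-term (mod 11).
  X**3 ↦ 1·27·1·1 = 27
  -X**2*Y ↦ -1·9·10·1 = -90
  -3*X**2*Z ↦ -3·9·1·6 = -162
  -X*Y*Z ↦ -1·3·10·6 = -180
  Y**3 ↦ 1·1·1000·1 = 1000
  -Y**2*Z ↦ -1·1·100·6 = -600
  3*Z**3 ↦ 3·1·1·216 = 648
Sum: F(3, 10, 6) = (27) + (-90) + (-162) + (-180) + (1000) + (-600) + (648) = 643.
Reducing mod 11: 643 ≡ 5 (mod 11).
Since F(a, b, c) ≡ 5 ≠ 0 (mod 11), P does NOT lie on the curve.


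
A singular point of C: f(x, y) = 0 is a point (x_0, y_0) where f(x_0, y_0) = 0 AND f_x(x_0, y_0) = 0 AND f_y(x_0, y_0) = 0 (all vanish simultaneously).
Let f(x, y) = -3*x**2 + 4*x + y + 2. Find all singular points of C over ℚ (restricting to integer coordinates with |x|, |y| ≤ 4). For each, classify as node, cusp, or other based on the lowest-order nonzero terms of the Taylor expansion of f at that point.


No singular points in the scanned grid; C is smooth there.

Compute partial derivatives:
  f_x = 4 - 6*x.
  f_y = 1.
f_y = 1 is a nonzero constant, so f_y never vanishes: no point (x, y) can satisfy f = f_x = f_y = 0. In particular no (x, y) ∈ {−4, ..., 4}² is singular; the curve is smooth.


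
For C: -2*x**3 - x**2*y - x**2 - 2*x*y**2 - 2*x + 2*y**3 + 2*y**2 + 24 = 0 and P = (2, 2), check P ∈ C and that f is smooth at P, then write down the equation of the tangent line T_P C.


Tangent line at P: -46*x + 12*y + 68 = 0.

Step 1: f(2, 2) = 0, so P lies on C.
Step 2: partial derivatives
  f_x(x, y) = -6*x**2 - 2*x*y - 2*x - 2*y**2 - 2, f_y(x, y) = -x**2 - 4*x*y + 6*y**2 + 4*y.
  f_x(P) = -46, f_y(P) = 12 (gradient nonzero, so P is smooth).
Step 3: tangent line at P: -46·(x − 2) + 12·(y − 2) = 0.
Expanding: -46*x + 12*y + 68 = 0.


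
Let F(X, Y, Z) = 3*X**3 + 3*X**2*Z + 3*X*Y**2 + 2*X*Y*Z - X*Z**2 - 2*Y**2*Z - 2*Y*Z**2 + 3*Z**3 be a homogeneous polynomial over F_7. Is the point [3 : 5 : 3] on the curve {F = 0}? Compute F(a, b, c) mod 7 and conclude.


F(3,5,3) ≡ 4 (mod 7); P is NOT on the curve.

Evaluate F(3, 5, 3) term-by-term (mod 7).
  3*X**3 ↦ 3·27·1·1 = 81
  3*X**2*Z ↦ 3·9·1·3 = 81
  3*X*Y**2 ↦ 3·3·25·1 = 225
  2*X*Y*Z ↦ 2·3·5·3 = 90
  -X*Z**2 ↦ -1·3·1·9 = -27
  -2*Y**2*Z ↦ -2·1·25·3 = -150
  -2*Y*Z**2 ↦ -2·1·5·9 = -90
  3*Z**3 ↦ 3·1·1·27 = 81
Sum: F(3, 5, 3) = (81) + (81) + (225) + (90) + (-27) + (-150) + (-90) + (81) = 291.
Reducing mod 7: 291 ≡ 4 (mod 7).
Since F(a, b, c) ≡ 4 ≠ 0 (mod 7), P does NOT lie on the curve.


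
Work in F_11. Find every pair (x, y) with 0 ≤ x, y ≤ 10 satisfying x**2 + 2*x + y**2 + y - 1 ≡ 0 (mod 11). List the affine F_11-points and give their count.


Affine F_11-points: {(0, 3), (0, 7), (1, 4), (1, 6), (3, 5), (6, 5), (8, 4), (8, 6), (9, 3), (9, 7), (10, 1), (10, 9)}; count = 12.

For each of the 121 pairs (x, y) ∈ F_11², evaluate f(x, y) mod 11. Record the zeros.
  x = 0: [0↦10, 1↦1, 2↦5, 3↦0, 4↦8, 5↦7, 6↦8, 7↦0, 8↦5, 9↦1, 10↦10]  zeros at y ∈ {3, 7}
  x = 1: [0↦2, 1↦4, 2↦8, 3↦3, 4↦0, 5↦10, 6↦0, 7↦3, 8↦8, 9↦4, 10↦2]  zeros at y ∈ {4, 6}
  x = 2: [0↦7, 1↦9, 2↦2, 3↦8, 4↦5, 5↦4, 6↦5, 7↦8, 8↦2, 9↦9, 10↦7]  zeros at y ∈ ∅
  x = 3: [0↦3, 1↦5, 2↦9, 3↦4, 4↦1, 5↦0, 6↦1, 7↦4, 8↦9, 9↦5, 10↦3]  zeros at y ∈ {5}
  x = 4: [0↦1, 1↦3, 2↦7, 3↦2, 4↦10, 5↦9, 6↦10, 7↦2, 8↦7, 9↦3, 10↦1]  zeros at y ∈ ∅
  x = 5: [0↦1, 1↦3, 2↦7, 3↦2, 4↦10, 5↦9, 6↦10, 7↦2, 8↦7, 9↦3, 10↦1]  zeros at y ∈ ∅
  x = 6: [0↦3, 1↦5, 2↦9, 3↦4, 4↦1, 5↦0, 6↦1, 7↦4, 8↦9, 9↦5, 10↦3]  zeros at y ∈ {5}
  x = 7: [0↦7, 1↦9, 2↦2, 3↦8, 4↦5, 5↦4, 6↦5, 7↦8, 8↦2, 9↦9, 10↦7]  zeros at y ∈ ∅
  x = 8: [0↦2, 1↦4, 2↦8, 3↦3, 4↦0, 5↦10, 6↦0, 7↦3, 8↦8, 9↦4, 10↦2]  zeros at y ∈ {4, 6}
  x = 9: [0↦10, 1↦1, 2↦5, 3↦0, 4↦8, 5↦7, 6↦8, 7↦0, 8↦5, 9↦1, 10↦10]  zeros at y ∈ {3, 7}
  x = 10: [0↦9, 1↦0, 2↦4, 3↦10, 4↦7, 5↦6, 6↦7, 7↦10, 8↦4, 9↦0, 10↦9]  zeros at y ∈ {1, 9}
Collecting zeros: affine points = {(0, 3), (0, 7), (1, 4), (1, 6), (3, 5), (6, 5), (8, 4), (8, 6), (9, 3), (9, 7), (10, 1), (10, 9)}.
Total count |C(F_11)_aff| = 12.


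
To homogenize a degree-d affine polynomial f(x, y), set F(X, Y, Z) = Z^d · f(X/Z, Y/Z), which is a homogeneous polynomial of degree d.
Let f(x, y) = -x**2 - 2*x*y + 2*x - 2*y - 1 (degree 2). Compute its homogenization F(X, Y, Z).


F(X, Y, Z) = -X**2 - 2*X*Y + 2*X*Z - 2*Y*Z - Z**2

deg(f) = 2.
Substitute x = X/Z, y = Y/Z into f, then multiply by Z^2.
  monomial -1·x^2·y^0 ↦ -1·X^2·Y^0·Z^0.
  monomial -2·x^1·y^1 ↦ -2·X^1·Y^1·Z^0.
  monomial 2·x^1·y^0 ↦ 2·X^1·Y^0·Z^1.
  monomial -2·x^0·y^1 ↦ -2·X^0·Y^1·Z^1.
  monomial -1·x^0·y^0 ↦ -1·X^0·Y^0·Z^2.
Collecting: F(X, Y, Z) = -X**2 - 2*X*Y + 2*X*Z - 2*Y*Z - Z**2.


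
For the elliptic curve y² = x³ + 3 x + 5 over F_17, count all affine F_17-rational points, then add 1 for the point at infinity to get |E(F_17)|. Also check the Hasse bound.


Affine points = {(1, 3), (1, 14), (2, 6), (2, 11), (4, 8), (4, 9), (5, 3), (5, 14), (6, 1), (6, 16), (9, 8), (9, 9), (10, 7), (10, 10), (11, 3), (11, 14), (12, 1), (12, 16), (15, 5), (15, 12), (16, 1), (16, 16)}; affine count = 22; |E(F_17)| = 23.

Discriminant check: Δ ∝ 4a³ + 27b² = 4·3³ + 27·5² = 4·27 + 27·25 ≡ 1 (mod 17). Nonzero ⇒ E is nonsingular.
For each x ∈ F_17, compute rhs = x³ + 3·x + 5 mod 17, then count y ∈ F_17 with y² ≡ rhs.
  x = 0: rhs = 5, matching y values: none (0 points).
  x = 1: rhs = 9, matching y values: 3, 14 (2 points).
  x = 2: rhs = 2, matching y values: 6, 11 (2 points).
  x = 3: rhs = 7, matching y values: none (0 points).
  x = 4: rhs = 13, matching y values: 8, 9 (2 points).
  x = 5: rhs = 9, matching y values: 3, 14 (2 points).
  x = 6: rhs = 1, matching y values: 1, 16 (2 points).
  x = 7: rhs = 12, matching y values: none (0 points).
  x = 8: rhs = 14, matching y values: none (0 points).
  x = 9: rhs = 13, matching y values: 8, 9 (2 points).
  x = 10: rhs = 15, matching y values: 7, 10 (2 points).
  x = 11: rhs = 9, matching y values: 3, 14 (2 points).
  x = 12: rhs = 1, matching y values: 1, 16 (2 points).
  x = 13: rhs = 14, matching y values: none (0 points).
  x = 14: rhs = 3, matching y values: none (0 points).
  x = 15: rhs = 8, matching y values: 5, 12 (2 points).
  x = 16: rhs = 1, matching y values: 1, 16 (2 points).
Total affine count: 22.
Full point count |E(F_17)| = 22 + 1 = 23.
Hasse bound: |23 − (17+1)| = |5| = 5 ≤ 2√17 ≈ 8.2462 ✓.


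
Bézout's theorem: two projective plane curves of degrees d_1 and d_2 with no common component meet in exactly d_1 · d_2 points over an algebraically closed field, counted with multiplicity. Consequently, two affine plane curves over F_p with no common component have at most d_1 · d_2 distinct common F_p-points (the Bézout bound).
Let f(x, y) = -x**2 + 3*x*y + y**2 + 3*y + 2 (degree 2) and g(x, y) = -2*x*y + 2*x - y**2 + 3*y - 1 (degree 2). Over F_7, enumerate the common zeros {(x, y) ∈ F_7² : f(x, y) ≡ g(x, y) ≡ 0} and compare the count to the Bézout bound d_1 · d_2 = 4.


Common zeros: {(4, 0)}; count = 1; Bézout bound = 4.

deg(f) = 2, deg(g) = 2, so Bézout bound = 4.
Scan x ∈ F_7. For each x, list the y ∈ F_7 with f(x, y) ≡ 0 and those with g(x, y) ≡ 0 (mod 7); the common zeros in that column are the intersection.
  x = 0: f ≡ 0 at y ∈ {5, 6}; g ≡ 0 at y ∈ ∅; common: ∅.
  x = 1: f ≡ 0 at y ∈ {3, 5}; g ≡ 0 at y ∈ ∅; common: ∅.
  x = 2: f ≡ 0 at y ∈ ∅; g ≡ 0 at y ∈ ∅; common: ∅.
  x = 3: f ≡ 0 at y ∈ {0, 2}; g ≡ 0 at y ∈ {5, 6}; common: ∅.
  x = 4: f ≡ 0 at y ∈ {0, 6}; g ≡ 0 at y ∈ {0, 2}; common: {0}.
  x = 5: f ≡ 0 at y ∈ ∅; g ≡ 0 at y ∈ {3, 4}; common: ∅.
  x = 6: f ≡ 0 at y ∈ ∅; g ≡ 0 at y ∈ ∅; common: ∅.
Collecting: common zeros = {(4, 0)}, so the count is 1.
Comparison with the Bézout bound: 1 ≤ 4 = deg(f)·deg(g), as expected for curves with no common component (the affine F_7-count falls short of the bound because intersections may lie at infinity, over extension fields, or carry multiplicity).


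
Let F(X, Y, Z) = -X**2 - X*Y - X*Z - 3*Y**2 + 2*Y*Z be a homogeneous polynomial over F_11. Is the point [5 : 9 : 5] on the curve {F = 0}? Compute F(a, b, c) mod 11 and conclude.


F(5,9,5) ≡ 5 (mod 11); P is NOT on the curve.

Evaluate F(5, 9, 5) term-by-term (mod 11).
  -X**2 ↦ -1·25·1·1 = -25
  -X*Y ↦ -1·5·9·1 = -45
  -X*Z ↦ -1·5·1·5 = -25
  -3*Y**2 ↦ -3·1·81·1 = -243
  2*Y*Z ↦ 2·1·9·5 = 90
Sum: F(5, 9, 5) = (-25) + (-45) + (-25) + (-243) + (90) = -248.
Reducing mod 11: -248 ≡ 5 (mod 11).
Since F(a, b, c) ≡ 5 ≠ 0 (mod 11), P does NOT lie on the curve.


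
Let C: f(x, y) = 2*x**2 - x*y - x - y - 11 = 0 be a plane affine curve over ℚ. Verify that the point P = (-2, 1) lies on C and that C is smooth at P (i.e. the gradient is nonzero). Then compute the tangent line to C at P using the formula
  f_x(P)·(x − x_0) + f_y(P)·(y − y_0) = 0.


Tangent line at P: -10*x + y - 21 = 0.

Step 1: f(-2, 1) = 0, so P lies on C.
Step 2: partial derivatives
  f_x(x, y) = 4*x - y - 1, f_y(x, y) = -x - 1.
  f_x(P) = -10, f_y(P) = 1 (gradient nonzero, so P is smooth).
Step 3: tangent line at P: -10·(x − -2) + 1·(y − 1) = 0.
Expanding: -10*x + y - 21 = 0.


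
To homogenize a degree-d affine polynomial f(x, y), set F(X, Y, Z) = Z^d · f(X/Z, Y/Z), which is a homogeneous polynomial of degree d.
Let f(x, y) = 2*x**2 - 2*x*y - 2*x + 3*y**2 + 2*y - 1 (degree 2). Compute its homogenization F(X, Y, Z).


F(X, Y, Z) = 2*X**2 - 2*X*Y - 2*X*Z + 3*Y**2 + 2*Y*Z - Z**2

deg(f) = 2.
Substitute x = X/Z, y = Y/Z into f, then multiply by Z^2.
  monomial 2·x^2·y^0 ↦ 2·X^2·Y^0·Z^0.
  monomial -2·x^1·y^1 ↦ -2·X^1·Y^1·Z^0.
  monomial -2·x^1·y^0 ↦ -2·X^1·Y^0·Z^1.
  monomial 3·x^0·y^2 ↦ 3·X^0·Y^2·Z^0.
  monomial 2·x^0·y^1 ↦ 2·X^0·Y^1·Z^1.
  monomial -1·x^0·y^0 ↦ -1·X^0·Y^0·Z^2.
Collecting: F(X, Y, Z) = 2*X**2 - 2*X*Y - 2*X*Z + 3*Y**2 + 2*Y*Z - Z**2.


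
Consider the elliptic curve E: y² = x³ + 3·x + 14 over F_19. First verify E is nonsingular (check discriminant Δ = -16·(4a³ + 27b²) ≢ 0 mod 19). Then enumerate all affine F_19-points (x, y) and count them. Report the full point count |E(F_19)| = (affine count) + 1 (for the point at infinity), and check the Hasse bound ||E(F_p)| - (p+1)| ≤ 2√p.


Affine points = {(2, 3), (2, 16), (6, 1), (6, 18), (7, 6), (7, 13), (12, 7), (12, 12), (14, 8), (14, 11), (16, 4), (16, 15), (17, 0)}; affine count = 13; |E(F_19)| = 14.

Discriminant check: Δ ∝ 4a³ + 27b² = 4·3³ + 27·14² = 4·27 + 27·196 ≡ 4 (mod 19). Nonzero ⇒ E is nonsingular.
For each x ∈ F_19, compute rhs = x³ + 3·x + 14 mod 19, then count y ∈ F_19 with y² ≡ rhs.
  x = 0: rhs = 14, matching y values: none (0 points).
  x = 1: rhs = 18, matching y values: none (0 points).
  x = 2: rhs = 9, matching y values: 3, 16 (2 points).
  x = 3: rhs = 12, matching y values: none (0 points).
  x = 4: rhs = 14, matching y values: none (0 points).
  x = 5: rhs = 2, matching y values: none (0 points).
  x = 6: rhs = 1, matching y values: 1, 18 (2 points).
  x = 7: rhs = 17, matching y values: 6, 13 (2 points).
  x = 8: rhs = 18, matching y values: none (0 points).
  x = 9: rhs = 10, matching y values: none (0 points).
  x = 10: rhs = 18, matching y values: none (0 points).
  x = 11: rhs = 10, matching y values: none (0 points).
  x = 12: rhs = 11, matching y values: 7, 12 (2 points).
  x = 13: rhs = 8, matching y values: none (0 points).
  x = 14: rhs = 7, matching y values: 8, 11 (2 points).
  x = 15: rhs = 14, matching y values: none (0 points).
  x = 16: rhs = 16, matching y values: 4, 15 (2 points).
  x = 17: rhs = 0, matching y values: 0 (1 points).
  x = 18: rhs = 10, matching y values: none (0 points).
Total affine count: 13.
Full point count |E(F_19)| = 13 + 1 = 14.
Hasse bound: |14 − (19+1)| = |-6| = 6 ≤ 2√19 ≈ 8.7178 ✓.


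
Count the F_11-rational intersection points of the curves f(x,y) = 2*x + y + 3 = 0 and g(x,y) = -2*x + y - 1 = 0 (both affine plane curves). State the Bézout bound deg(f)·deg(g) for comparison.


Common zeros: {(10, 10)}; count = 1; Bézout bound = 1.

deg(f) = 1, deg(g) = 1, so Bézout bound = 1.
Scan x ∈ F_11. For each x, list the y ∈ F_11 with f(x, y) ≡ 0 and those with g(x, y) ≡ 0 (mod 11); the common zeros in that column are the intersection.
  x = 0: f ≡ 0 at y ∈ {8}; g ≡ 0 at y ∈ {1}; common: ∅.
  x = 1: f ≡ 0 at y ∈ {6}; g ≡ 0 at y ∈ {3}; common: ∅.
  x = 2: f ≡ 0 at y ∈ {4}; g ≡ 0 at y ∈ {5}; common: ∅.
  x = 3: f ≡ 0 at y ∈ {2}; g ≡ 0 at y ∈ {7}; common: ∅.
  x = 4: f ≡ 0 at y ∈ {0}; g ≡ 0 at y ∈ {9}; common: ∅.
  x = 5: f ≡ 0 at y ∈ {9}; g ≡ 0 at y ∈ {0}; common: ∅.
  x = 6: f ≡ 0 at y ∈ {7}; g ≡ 0 at y ∈ {2}; common: ∅.
  x = 7: f ≡ 0 at y ∈ {5}; g ≡ 0 at y ∈ {4}; common: ∅.
  x = 8: f ≡ 0 at y ∈ {3}; g ≡ 0 at y ∈ {6}; common: ∅.
  x = 9: f ≡ 0 at y ∈ {1}; g ≡ 0 at y ∈ {8}; common: ∅.
  x = 10: f ≡ 0 at y ∈ {10}; g ≡ 0 at y ∈ {10}; common: {10}.
Collecting: common zeros = {(10, 10)}, so the count is 1.
Comparison with the Bézout bound: 1 ≤ 1 = deg(f)·deg(g), as expected for curves with no common component (the bound is attained).


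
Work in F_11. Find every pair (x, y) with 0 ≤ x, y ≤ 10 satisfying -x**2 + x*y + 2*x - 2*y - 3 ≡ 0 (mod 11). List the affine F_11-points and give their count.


Affine F_11-points: {(0, 4), (1, 9), (3, 6), (4, 0), (5, 6), (6, 4), (7, 1), (8, 3), (9, 0), (10, 9)}; count = 10.

For each of the 121 pairs (x, y) ∈ F_11², evaluate f(x, y) mod 11. Record the zeros.
  x = 0: [0↦8, 1↦6, 2↦4, 3↦2, 4↦0, 5↦9, 6↦7, 7↦5, 8↦3, 9↦1, 10↦10]  zeros at y ∈ {4}
  x = 1: [0↦9, 1↦8, 2↦7, 3↦6, 4↦5, 5↦4, 6↦3, 7↦2, 8↦1, 9↦0, 10↦10]  zeros at y ∈ {9}
  x = 2: [0↦8, 1↦8, 2↦8, 3↦8, 4↦8, 5↦8, 6↦8, 7↦8, 8↦8, 9↦8, 10↦8]  zeros at y ∈ ∅
  x = 3: [0↦5, 1↦6, 2↦7, 3↦8, 4↦9, 5↦10, 6↦0, 7↦1, 8↦2, 9↦3, 10↦4]  zeros at y ∈ {6}
  x = 4: [0↦0, 1↦2, 2↦4, 3↦6, 4↦8, 5↦10, 6↦1, 7↦3, 8↦5, 9↦7, 10↦9]  zeros at y ∈ {0}
  x = 5: [0↦4, 1↦7, 2↦10, 3↦2, 4↦5, 5↦8, 6↦0, 7↦3, 8↦6, 9↦9, 10↦1]  zeros at y ∈ {6}
  x = 6: [0↦6, 1↦10, 2↦3, 3↦7, 4↦0, 5↦4, 6↦8, 7↦1, 8↦5, 9↦9, 10↦2]  zeros at y ∈ {4}
  x = 7: [0↦6, 1↦0, 2↦5, 3↦10, 4↦4, 5↦9, 6↦3, 7↦8, 8↦2, 9↦7, 10↦1]  zeros at y ∈ {1}
  x = 8: [0↦4, 1↦10, 2↦5, 3↦0, 4↦6, 5↦1, 6↦7, 7↦2, 8↦8, 9↦3, 10↦9]  zeros at y ∈ {3}
  x = 9: [0↦0, 1↦7, 2↦3, 3↦10, 4↦6, 5↦2, 6↦9, 7↦5, 8↦1, 9↦8, 10↦4]  zeros at y ∈ {0}
  x = 10: [0↦5, 1↦2, 2↦10, 3↦7, 4↦4, 5↦1, 6↦9, 7↦6, 8↦3, 9↦0, 10↦8]  zeros at y ∈ {9}
Collecting zeros: affine points = {(0, 4), (1, 9), (3, 6), (4, 0), (5, 6), (6, 4), (7, 1), (8, 3), (9, 0), (10, 9)}.
Total count |C(F_11)_aff| = 10.


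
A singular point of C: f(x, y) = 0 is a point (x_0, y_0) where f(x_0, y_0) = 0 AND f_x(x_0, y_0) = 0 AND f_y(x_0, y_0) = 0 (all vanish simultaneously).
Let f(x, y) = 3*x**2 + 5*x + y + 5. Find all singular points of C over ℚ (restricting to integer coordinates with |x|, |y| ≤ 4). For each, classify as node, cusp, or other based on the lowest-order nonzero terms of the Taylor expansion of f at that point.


No singular points in the scanned grid; C is smooth there.

Compute partial derivatives:
  f_x = 6*x + 5.
  f_y = 1.
f_y = 1 is a nonzero constant, so f_y never vanishes: no point (x, y) can satisfy f = f_x = f_y = 0. In particular no (x, y) ∈ {−4, ..., 4}² is singular; the curve is smooth.


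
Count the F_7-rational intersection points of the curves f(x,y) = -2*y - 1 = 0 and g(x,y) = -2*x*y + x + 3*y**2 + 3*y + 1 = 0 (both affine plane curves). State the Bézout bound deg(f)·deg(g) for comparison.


Common zeros: {(6, 3)}; count = 1; Bézout bound = 2.

deg(f) = 1, deg(g) = 2, so Bézout bound = 2.
Scan x ∈ F_7. For each x, list the y ∈ F_7 with f(x, y) ≡ 0 and those with g(x, y) ≡ 0 (mod 7); the common zeros in that column are the intersection.
  x = 0: f ≡ 0 at y ∈ {3}; g ≡ 0 at y ∈ {1, 5}; common: ∅.
  x = 1: f ≡ 0 at y ∈ {3}; g ≡ 0 at y ∈ ∅; common: ∅.
  x = 2: f ≡ 0 at y ∈ {3}; g ≡ 0 at y ∈ {6}; common: ∅.
  x = 3: f ≡ 0 at y ∈ {3}; g ≡ 0 at y ∈ ∅; common: ∅.
  x = 4: f ≡ 0 at y ∈ {3}; g ≡ 0 at y ∈ {2}; common: ∅.
  x = 5: f ≡ 0 at y ∈ {3}; g ≡ 0 at y ∈ ∅; common: ∅.
  x = 6: f ≡ 0 at y ∈ {3}; g ≡ 0 at y ∈ {0, 3}; common: {3}.
Collecting: common zeros = {(6, 3)}, so the count is 1.
Comparison with the Bézout bound: 1 ≤ 2 = deg(f)·deg(g), as expected for curves with no common component (the affine F_7-count falls short of the bound because intersections may lie at infinity, over extension fields, or carry multiplicity).


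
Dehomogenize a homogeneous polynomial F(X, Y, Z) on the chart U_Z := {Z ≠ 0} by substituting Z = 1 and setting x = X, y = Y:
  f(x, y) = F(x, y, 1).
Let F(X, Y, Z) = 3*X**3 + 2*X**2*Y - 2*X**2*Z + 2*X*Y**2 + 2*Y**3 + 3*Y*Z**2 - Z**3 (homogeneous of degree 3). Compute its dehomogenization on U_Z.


f(x, y) = 3*x**3 + 2*x**2*y - 2*x**2 + 2*x*y**2 + 2*y**3 + 3*y - 1

On U_Z we set Z = 1. Each monomial c·X^i·Y^j·Z^k in F becomes c·x^i·y^j·1^k = c·x^i·y^j.
Substituting Z = 1: F(X, Y, 1) = 3*x**3 + 2*x**2*y - 2*x**2 + 2*x*y**2 + 2*y**3 + 3*y - 1.
Note: deg(f) ≤ deg(F) = 3; strict inequality happens when F is divisible by Z (lost terms).


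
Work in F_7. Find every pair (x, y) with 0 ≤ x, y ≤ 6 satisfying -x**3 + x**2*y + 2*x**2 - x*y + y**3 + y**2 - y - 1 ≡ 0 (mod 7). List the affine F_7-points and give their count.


Affine F_7-points: {(0, 1), (0, 6), (1, 0), (2, 5), (4, 4)}; count = 5.

For each of the 49 pairs (x, y) ∈ F_7², evaluate f(x, y) mod 7. Record the zeros.
  x = 0: [0↦6, 1↦0, 2↦2, 3↦4, 4↦5, 5↦4, 6↦0]  zeros at y ∈ {1, 6}
  x = 1: [0↦0, 1↦1, 2↦3, 3↦5, 4↦6, 5↦5, 6↦1]  zeros at y ∈ {0}
  x = 2: [0↦6, 1↦2, 2↦6, 3↦3, 4↦6, 5↦0, 6↦5]  zeros at y ∈ {5}
  x = 3: [0↦4, 1↦4, 2↦5, 3↦6, 4↦6, 5↦4, 6↦6]  zeros at y ∈ ∅
  x = 4: [0↦2, 1↦1, 2↦1, 3↦1, 4↦0, 5↦4, 6↦5]  zeros at y ∈ {4}
  x = 5: [0↦1, 1↦1, 2↦2, 3↦3, 4↦3, 5↦1, 6↦3]  zeros at y ∈ ∅
  x = 6: [0↦2, 1↦5, 2↦2, 3↦6, 4↦2, 5↦3, 6↦1]  zeros at y ∈ ∅
Collecting zeros: affine points = {(0, 1), (0, 6), (1, 0), (2, 5), (4, 4)}.
Total count |C(F_7)_aff| = 5.


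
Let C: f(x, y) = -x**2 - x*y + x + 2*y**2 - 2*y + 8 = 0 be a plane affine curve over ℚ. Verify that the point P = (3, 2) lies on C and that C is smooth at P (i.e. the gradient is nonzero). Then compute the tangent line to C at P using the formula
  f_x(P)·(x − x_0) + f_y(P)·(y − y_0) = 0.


Tangent line at P: -7*x + 3*y + 15 = 0.

Step 1: f(3, 2) = 0, so P lies on C.
Step 2: partial derivatives
  f_x(x, y) = -2*x - y + 1, f_y(x, y) = -x + 4*y - 2.
  f_x(P) = -7, f_y(P) = 3 (gradient nonzero, so P is smooth).
Step 3: tangent line at P: -7·(x − 3) + 3·(y − 2) = 0.
Expanding: -7*x + 3*y + 15 = 0.


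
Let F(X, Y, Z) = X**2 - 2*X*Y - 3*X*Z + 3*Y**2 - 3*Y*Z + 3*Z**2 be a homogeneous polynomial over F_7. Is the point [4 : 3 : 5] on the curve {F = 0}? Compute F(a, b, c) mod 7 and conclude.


F(4,3,5) ≡ 3 (mod 7); P is NOT on the curve.

Evaluate F(4, 3, 5) term-by-term (mod 7).
  X**2 ↦ 1·16·1·1 = 16
  -2*X*Y ↦ -2·4·3·1 = -24
  -3*X*Z ↦ -3·4·1·5 = -60
  3*Y**2 ↦ 3·1·9·1 = 27
  -3*Y*Z ↦ -3·1·3·5 = -45
  3*Z**2 ↦ 3·1·1·25 = 75
Sum: F(4, 3, 5) = (16) + (-24) + (-60) + (27) + (-45) + (75) = -11.
Reducing mod 7: -11 ≡ 3 (mod 7).
Since F(a, b, c) ≡ 3 ≠ 0 (mod 7), P does NOT lie on the curve.


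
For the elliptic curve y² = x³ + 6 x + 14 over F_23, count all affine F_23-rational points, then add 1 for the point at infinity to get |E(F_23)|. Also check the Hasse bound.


Affine points = {(3, 6), (3, 17), (5, 10), (5, 13), (6, 6), (6, 17), (7, 10), (7, 13), (10, 4), (10, 19), (11, 10), (11, 13), (13, 9), (13, 14), (14, 6), (14, 17), (15, 11), (15, 12), (19, 8), (19, 15)}; affine count = 20; |E(F_23)| = 21.

Discriminant check: Δ ∝ 4a³ + 27b² = 4·6³ + 27·14² = 4·216 + 27·196 ≡ 15 (mod 23). Nonzero ⇒ E is nonsingular.
For each x ∈ F_23, compute rhs = x³ + 6·x + 14 mod 23, then count y ∈ F_23 with y² ≡ rhs.
  x = 0: rhs = 14, matching y values: none (0 points).
  x = 1: rhs = 21, matching y values: none (0 points).
  x = 2: rhs = 11, matching y values: none (0 points).
  x = 3: rhs = 13, matching y values: 6, 17 (2 points).
  x = 4: rhs = 10, matching y values: none (0 points).
  x = 5: rhs = 8, matching y values: 10, 13 (2 points).
  x = 6: rhs = 13, matching y values: 6, 17 (2 points).
  x = 7: rhs = 8, matching y values: 10, 13 (2 points).
  x = 8: rhs = 22, matching y values: none (0 points).
  x = 9: rhs = 15, matching y values: none (0 points).
  x = 10: rhs = 16, matching y values: 4, 19 (2 points).
  x = 11: rhs = 8, matching y values: 10, 13 (2 points).
  x = 12: rhs = 20, matching y values: none (0 points).
  x = 13: rhs = 12, matching y values: 9, 14 (2 points).
  x = 14: rhs = 13, matching y values: 6, 17 (2 points).
  x = 15: rhs = 6, matching y values: 11, 12 (2 points).
  x = 16: rhs = 20, matching y values: none (0 points).
  x = 17: rhs = 15, matching y values: none (0 points).
  x = 18: rhs = 20, matching y values: none (0 points).
  x = 19: rhs = 18, matching y values: 8, 15 (2 points).
  x = 20: rhs = 15, matching y values: none (0 points).
  x = 21: rhs = 17, matching y values: none (0 points).
  x = 22: rhs = 7, matching y values: none (0 points).
Total affine count: 20.
Full point count |E(F_23)| = 20 + 1 = 21.
Hasse bound: |21 − (23+1)| = |-3| = 3 ≤ 2√23 ≈ 9.5917 ✓.


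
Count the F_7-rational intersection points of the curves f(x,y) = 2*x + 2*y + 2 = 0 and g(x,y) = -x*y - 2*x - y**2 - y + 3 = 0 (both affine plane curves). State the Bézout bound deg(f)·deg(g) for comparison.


Common zeros: {(5, 1)}; count = 1; Bézout bound = 2.

deg(f) = 1, deg(g) = 2, so Bézout bound = 2.
Scan x ∈ F_7. For each x, list the y ∈ F_7 with f(x, y) ≡ 0 and those with g(x, y) ≡ 0 (mod 7); the common zeros in that column are the intersection.
  x = 0: f ≡ 0 at y ∈ {6}; g ≡ 0 at y ∈ ∅; common: ∅.
  x = 1: f ≡ 0 at y ∈ {5}; g ≡ 0 at y ∈ {2, 3}; common: ∅.
  x = 2: f ≡ 0 at y ∈ {4}; g ≡ 0 at y ∈ ∅; common: ∅.
  x = 3: f ≡ 0 at y ∈ {3}; g ≡ 0 at y ∈ {4, 6}; common: ∅.
  x = 4: f ≡ 0 at y ∈ {2}; g ≡ 0 at y ∈ ∅; common: ∅.
  x = 5: f ≡ 0 at y ∈ {1}; g ≡ 0 at y ∈ {0, 1}; common: {1}.
  x = 6: f ≡ 0 at y ∈ {0}; g ≡ 0 at y ∈ ∅; common: ∅.
Collecting: common zeros = {(5, 1)}, so the count is 1.
Comparison with the Bézout bound: 1 ≤ 2 = deg(f)·deg(g), as expected for curves with no common component (the affine F_7-count falls short of the bound because intersections may lie at infinity, over extension fields, or carry multiplicity).


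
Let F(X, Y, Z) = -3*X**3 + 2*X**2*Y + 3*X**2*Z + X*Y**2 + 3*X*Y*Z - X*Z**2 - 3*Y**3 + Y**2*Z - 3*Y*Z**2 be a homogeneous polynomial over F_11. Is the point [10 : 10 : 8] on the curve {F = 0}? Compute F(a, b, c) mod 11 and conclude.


F(10,10,8) ≡ 7 (mod 11); P is NOT on the curve.

Evaluate F(10, 10, 8) term-by-term (mod 11).
  -3*X**3 ↦ -3·1000·1·1 = -3000
  2*X**2*Y ↦ 2·100·10·1 = 2000
  3*X**2*Z ↦ 3·100·1·8 = 2400
  X*Y**2 ↦ 1·10·100·1 = 1000
  3*X*Y*Z ↦ 3·10·10·8 = 2400
  -X*Z**2 ↦ -1·10·1·64 = -640
  -3*Y**3 ↦ -3·1·1000·1 = -3000
  Y**2*Z ↦ 1·1·100·8 = 800
  -3*Y*Z**2 ↦ -3·1·10·64 = -1920
Sum: F(10, 10, 8) = (-3000) + (2000) + (2400) + (1000) + (2400) + (-640) + (-3000) + (800) + (-1920) = 40.
Reducing mod 11: 40 ≡ 7 (mod 11).
Since F(a, b, c) ≡ 7 ≠ 0 (mod 11), P does NOT lie on the curve.


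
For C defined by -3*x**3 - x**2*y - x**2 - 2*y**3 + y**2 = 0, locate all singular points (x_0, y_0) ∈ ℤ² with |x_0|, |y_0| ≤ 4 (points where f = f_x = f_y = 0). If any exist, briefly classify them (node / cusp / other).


Singular points: {(0, 0)}; classification: node.

Compute partial derivatives:
  f_x = -9*x**2 - 2*x*y - 2*x.
  f_y = -x**2 - 6*y**2 + 2*y.
Scan x_0 ∈ {−4, ..., 4}. For each x_0, f_y(x_0, y) is a polynomial in y; find its integer roots y ∈ {−4, ..., 4}, then test f_x and f at those candidates.
  x = -4: f_y(-4, y) = -6*y**2 + 2*y - 16; no integer root y with |y| ≤ 4.
  x = -3: f_y(-3, y) = -6*y**2 + 2*y - 9; no integer root y with |y| ≤ 4.
  x = -2: f_y(-2, y) = -6*y**2 + 2*y - 4; no integer root y with |y| ≤ 4.
  x = -1: f_y(-1, y) = -6*y**2 + 2*y - 1; no integer root y with |y| ≤ 4.
  x = 0: f_y(0, y) = -6*y**2 + 2*y; vanishes at y ∈ {0}. (0, 0): f_x = 0, f = 0 — SINGULAR.
  x = 1: f_y(1, y) = -6*y**2 + 2*y - 1; no integer root y with |y| ≤ 4.
  x = 2: f_y(2, y) = -6*y**2 + 2*y - 4; no integer root y with |y| ≤ 4.
  x = 3: f_y(3, y) = -6*y**2 + 2*y - 9; no integer root y with |y| ≤ 4.
  x = 4: f_y(4, y) = -6*y**2 + 2*y - 16; no integer root y with |y| ≤ 4.
Only singular point on the grid: (0, 0).
Classify: substitute x = 0 + u, y = 0 + v and expand: f = -3*u**3 - u**2*v - u**2 - 2*v**3 + v**2.
No constant or linear terms (consistent with a singular point). Quadratic part: -u**2 + v**2. Cubic part: -3*u**3 - u**2*v - 2*v**3.
The quadratic part v**2 - u**2 = (v − u)(v + u) splits into two distinct linear factors, so there are two distinct tangent lines y − 0 = ±(x − 0) — this is a node (ordinary double point).
Classification: node.


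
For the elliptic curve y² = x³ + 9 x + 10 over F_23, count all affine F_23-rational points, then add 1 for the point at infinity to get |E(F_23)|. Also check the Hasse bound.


Affine points = {(2, 6), (2, 17), (3, 8), (3, 15), (4, 8), (4, 15), (6, 2), (6, 21), (7, 5), (7, 18), (12, 11), (12, 12), (13, 1), (13, 22), (15, 1), (15, 22), (16, 8), (16, 15), (17, 4), (17, 19), (18, 1), (18, 22), (19, 5), (19, 18), (20, 5), (20, 18), (22, 0)}; affine count = 27; |E(F_23)| = 28.

Discriminant check: Δ ∝ 4a³ + 27b² = 4·9³ + 27·10² = 4·729 + 27·100 ≡ 4 (mod 23). Nonzero ⇒ E is nonsingular.
For each x ∈ F_23, compute rhs = x³ + 9·x + 10 mod 23, then count y ∈ F_23 with y² ≡ rhs.
  x = 0: rhs = 10, matching y values: none (0 points).
  x = 1: rhs = 20, matching y values: none (0 points).
  x = 2: rhs = 13, matching y values: 6, 17 (2 points).
  x = 3: rhs = 18, matching y values: 8, 15 (2 points).
  x = 4: rhs = 18, matching y values: 8, 15 (2 points).
  x = 5: rhs = 19, matching y values: none (0 points).
  x = 6: rhs = 4, matching y values: 2, 21 (2 points).
  x = 7: rhs = 2, matching y values: 5, 18 (2 points).
  x = 8: rhs = 19, matching y values: none (0 points).
  x = 9: rhs = 15, matching y values: none (0 points).
  x = 10: rhs = 19, matching y values: none (0 points).
  x = 11: rhs = 14, matching y values: none (0 points).
  x = 12: rhs = 6, matching y values: 11, 12 (2 points).
  x = 13: rhs = 1, matching y values: 1, 22 (2 points).
  x = 14: rhs = 5, matching y values: none (0 points).
  x = 15: rhs = 1, matching y values: 1, 22 (2 points).
  x = 16: rhs = 18, matching y values: 8, 15 (2 points).
  x = 17: rhs = 16, matching y values: 4, 19 (2 points).
  x = 18: rhs = 1, matching y values: 1, 22 (2 points).
  x = 19: rhs = 2, matching y values: 5, 18 (2 points).
  x = 20: rhs = 2, matching y values: 5, 18 (2 points).
  x = 21: rhs = 7, matching y values: none (0 points).
  x = 22: rhs = 0, matching y values: 0 (1 points).
Total affine count: 27.
Full point count |E(F_23)| = 27 + 1 = 28.
Hasse bound: |28 − (23+1)| = |4| = 4 ≤ 2√23 ≈ 9.5917 ✓.


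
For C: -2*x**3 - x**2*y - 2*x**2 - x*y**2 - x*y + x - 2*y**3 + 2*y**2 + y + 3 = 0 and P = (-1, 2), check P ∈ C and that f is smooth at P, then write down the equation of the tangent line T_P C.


Tangent line at P: -3*x - 11*y + 19 = 0.

Step 1: f(-1, 2) = 0, so P lies on C.
Step 2: partial derivatives
  f_x(x, y) = -6*x**2 - 2*x*y - 4*x - y**2 - y + 1, f_y(x, y) = -x**2 - 2*x*y - x - 6*y**2 + 4*y + 1.
  f_x(P) = -3, f_y(P) = -11 (gradient nonzero, so P is smooth).
Step 3: tangent line at P: -3·(x − -1) + -11·(y − 2) = 0.
Expanding: -3*x - 11*y + 19 = 0.


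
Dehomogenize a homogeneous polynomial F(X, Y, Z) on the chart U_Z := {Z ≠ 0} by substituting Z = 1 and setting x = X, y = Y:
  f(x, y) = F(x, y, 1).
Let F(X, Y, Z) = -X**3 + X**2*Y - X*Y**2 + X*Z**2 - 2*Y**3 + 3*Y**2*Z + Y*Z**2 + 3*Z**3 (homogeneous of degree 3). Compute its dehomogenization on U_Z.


f(x, y) = -x**3 + x**2*y - x*y**2 + x - 2*y**3 + 3*y**2 + y + 3

On U_Z we set Z = 1. Each monomial c·X^i·Y^j·Z^k in F becomes c·x^i·y^j·1^k = c·x^i·y^j.
Substituting Z = 1: F(X, Y, 1) = -x**3 + x**2*y - x*y**2 + x - 2*y**3 + 3*y**2 + y + 3.
Note: deg(f) ≤ deg(F) = 3; strict inequality happens when F is divisible by Z (lost terms).


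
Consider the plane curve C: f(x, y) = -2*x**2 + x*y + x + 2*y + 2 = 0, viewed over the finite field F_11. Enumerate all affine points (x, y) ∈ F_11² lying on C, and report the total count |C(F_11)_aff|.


Affine F_11-points: {(0, 10), (1, 7), (2, 1), (3, 7), (4, 8), (5, 3), (6, 8), (7, 5), (8, 3), (10, 1)}; count = 10.

For each of the 121 pairs (x, y) ∈ F_11², evaluate f(x, y) mod 11. Record the zeros.
  x = 0: [0↦2, 1↦4, 2↦6, 3↦8, 4↦10, 5↦1, 6↦3, 7↦5, 8↦7, 9↦9, 10↦0]  zeros at y ∈ {10}
  x = 1: [0↦1, 1↦4, 2↦7, 3↦10, 4↦2, 5↦5, 6↦8, 7↦0, 8↦3, 9↦6, 10↦9]  zeros at y ∈ {7}
  x = 2: [0↦7, 1↦0, 2↦4, 3↦8, 4↦1, 5↦5, 6↦9, 7↦2, 8↦6, 9↦10, 10↦3]  zeros at y ∈ {1}
  x = 3: [0↦9, 1↦3, 2↦8, 3↦2, 4↦7, 5↦1, 6↦6, 7↦0, 8↦5, 9↦10, 10↦4]  zeros at y ∈ {7}
  x = 4: [0↦7, 1↦2, 2↦8, 3↦3, 4↦9, 5↦4, 6↦10, 7↦5, 8↦0, 9↦6, 10↦1]  zeros at y ∈ {8}
  x = 5: [0↦1, 1↦8, 2↦4, 3↦0, 4↦7, 5↦3, 6↦10, 7↦6, 8↦2, 9↦9, 10↦5]  zeros at y ∈ {3}
  x = 6: [0↦2, 1↦10, 2↦7, 3↦4, 4↦1, 5↦9, 6↦6, 7↦3, 8↦0, 9↦8, 10↦5]  zeros at y ∈ {8}
  x = 7: [0↦10, 1↦8, 2↦6, 3↦4, 4↦2, 5↦0, 6↦9, 7↦7, 8↦5, 9↦3, 10↦1]  zeros at y ∈ {5}
  x = 8: [0↦3, 1↦2, 2↦1, 3↦0, 4↦10, 5↦9, 6↦8, 7↦7, 8↦6, 9↦5, 10↦4]  zeros at y ∈ {3}
  x = 9: [0↦3, 1↦3, 2↦3, 3↦3, 4↦3, 5↦3, 6↦3, 7↦3, 8↦3, 9↦3, 10↦3]  zeros at y ∈ ∅
  x = 10: [0↦10, 1↦0, 2↦1, 3↦2, 4↦3, 5↦4, 6↦5, 7↦6, 8↦7, 9↦8, 10↦9]  zeros at y ∈ {1}
Collecting zeros: affine points = {(0, 10), (1, 7), (2, 1), (3, 7), (4, 8), (5, 3), (6, 8), (7, 5), (8, 3), (10, 1)}.
Total count |C(F_11)_aff| = 10.


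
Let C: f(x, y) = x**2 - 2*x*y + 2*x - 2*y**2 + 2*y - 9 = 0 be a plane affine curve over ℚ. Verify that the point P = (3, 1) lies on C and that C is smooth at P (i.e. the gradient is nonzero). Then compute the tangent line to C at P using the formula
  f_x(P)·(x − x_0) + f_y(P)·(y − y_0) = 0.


Tangent line at P: 6*x - 8*y - 10 = 0.

Step 1: f(3, 1) = 0, so P lies on C.
Step 2: partial derivatives
  f_x(x, y) = 2*x - 2*y + 2, f_y(x, y) = -2*x - 4*y + 2.
  f_x(P) = 6, f_y(P) = -8 (gradient nonzero, so P is smooth).
Step 3: tangent line at P: 6·(x − 3) + -8·(y − 1) = 0.
Expanding: 6*x - 8*y - 10 = 0.


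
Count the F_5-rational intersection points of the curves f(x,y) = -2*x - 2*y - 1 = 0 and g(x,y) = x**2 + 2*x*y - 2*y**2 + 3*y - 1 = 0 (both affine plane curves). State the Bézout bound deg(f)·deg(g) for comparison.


Common zeros: {(4, 3)}; count = 1; Bézout bound = 2.

deg(f) = 1, deg(g) = 2, so Bézout bound = 2.
Scan x ∈ F_5. For each x, list the y ∈ F_5 with f(x, y) ≡ 0 and those with g(x, y) ≡ 0 (mod 5); the common zeros in that column are the intersection.
  x = 0: f ≡ 0 at y ∈ {2}; g ≡ 0 at y ∈ {1, 3}; common: ∅.
  x = 1: f ≡ 0 at y ∈ {1}; g ≡ 0 at y ∈ {0}; common: ∅.
  x = 2: f ≡ 0 at y ∈ {0}; g ≡ 0 at y ∈ ∅; common: ∅.
  x = 3: f ≡ 0 at y ∈ {4}; g ≡ 0 at y ∈ {1}; common: ∅.
  x = 4: f ≡ 0 at y ∈ {3}; g ≡ 0 at y ∈ {0, 3}; common: {3}.
Collecting: common zeros = {(4, 3)}, so the count is 1.
Comparison with the Bézout bound: 1 ≤ 2 = deg(f)·deg(g), as expected for curves with no common component (the affine F_5-count falls short of the bound because intersections may lie at infinity, over extension fields, or carry multiplicity).


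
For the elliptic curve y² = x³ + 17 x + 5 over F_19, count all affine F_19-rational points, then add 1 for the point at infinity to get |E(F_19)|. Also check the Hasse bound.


Affine points = {(0, 9), (0, 10), (1, 2), (1, 17), (2, 3), (2, 16), (3, 8), (3, 11), (4, 2), (4, 17), (5, 5), (5, 14), (6, 0), (7, 7), (7, 12), (8, 8), (8, 11), (10, 4), (10, 15), (14, 2), (14, 17), (15, 5), (15, 14), (17, 1), (17, 18), (18, 5), (18, 14)}; affine count = 27; |E(F_19)| = 28.

Discriminant check: Δ ∝ 4a³ + 27b² = 4·17³ + 27·5² = 4·4913 + 27·25 ≡ 16 (mod 19). Nonzero ⇒ E is nonsingular.
For each x ∈ F_19, compute rhs = x³ + 17·x + 5 mod 19, then count y ∈ F_19 with y² ≡ rhs.
  x = 0: rhs = 5, matching y values: 9, 10 (2 points).
  x = 1: rhs = 4, matching y values: 2, 17 (2 points).
  x = 2: rhs = 9, matching y values: 3, 16 (2 points).
  x = 3: rhs = 7, matching y values: 8, 11 (2 points).
  x = 4: rhs = 4, matching y values: 2, 17 (2 points).
  x = 5: rhs = 6, matching y values: 5, 14 (2 points).
  x = 6: rhs = 0, matching y values: 0 (1 points).
  x = 7: rhs = 11, matching y values: 7, 12 (2 points).
  x = 8: rhs = 7, matching y values: 8, 11 (2 points).
  x = 9: rhs = 13, matching y values: none (0 points).
  x = 10: rhs = 16, matching y values: 4, 15 (2 points).
  x = 11: rhs = 3, matching y values: none (0 points).
  x = 12: rhs = 18, matching y values: none (0 points).
  x = 13: rhs = 10, matching y values: none (0 points).
  x = 14: rhs = 4, matching y values: 2, 17 (2 points).
  x = 15: rhs = 6, matching y values: 5, 14 (2 points).
  x = 16: rhs = 3, matching y values: none (0 points).
  x = 17: rhs = 1, matching y values: 1, 18 (2 points).
  x = 18: rhs = 6, matching y values: 5, 14 (2 points).
Total affine count: 27.
Full point count |E(F_19)| = 27 + 1 = 28.
Hasse bound: |28 − (19+1)| = |8| = 8 ≤ 2√19 ≈ 8.7178 ✓.
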